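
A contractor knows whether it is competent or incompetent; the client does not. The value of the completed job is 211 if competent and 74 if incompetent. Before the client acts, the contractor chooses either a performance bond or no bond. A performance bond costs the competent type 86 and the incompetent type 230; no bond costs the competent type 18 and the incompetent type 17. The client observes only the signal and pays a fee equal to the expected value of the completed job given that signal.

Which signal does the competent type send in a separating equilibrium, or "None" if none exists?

Try competent → bond, incompetent → no bond:
  If types separate, bond earns payment 211 and no bond earns 74.
  Competent: bond gives 211 − 86 = 125; no bond gives 74 − 18 = 56. No deviation. ✓
  Incompetent: no bond gives 74 − 17 = 57; bond gives 211 − 230 = -19. No deviation. ✓
Both hold — the competent type sends bond.

bond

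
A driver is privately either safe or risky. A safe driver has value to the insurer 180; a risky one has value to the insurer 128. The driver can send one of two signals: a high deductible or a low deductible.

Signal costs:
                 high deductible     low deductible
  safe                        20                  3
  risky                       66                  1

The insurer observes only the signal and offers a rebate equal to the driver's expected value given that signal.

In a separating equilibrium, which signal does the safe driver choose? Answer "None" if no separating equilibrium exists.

high deductible

Try safe → high deductible, risky → low deductible:
  If types separate, high deductible earns payment 180 and low deductible earns 128.
  Safe: high deductible gives 180 − 20 = 160; low deductible gives 128 − 3 = 125. No deviation. ✓
  Risky: low deductible gives 128 − 1 = 127; high deductible gives 180 − 66 = 114. No deviation. ✓
Both hold — the safe type sends high deductible.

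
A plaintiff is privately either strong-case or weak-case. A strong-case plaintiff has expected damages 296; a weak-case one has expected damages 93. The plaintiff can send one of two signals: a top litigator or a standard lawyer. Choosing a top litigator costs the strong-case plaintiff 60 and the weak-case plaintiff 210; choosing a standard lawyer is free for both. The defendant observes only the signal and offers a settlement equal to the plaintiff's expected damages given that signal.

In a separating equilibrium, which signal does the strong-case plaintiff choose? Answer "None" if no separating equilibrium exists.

top litigator

Try strong-case → top litigator, weak-case → standard lawyer:
  Under separation the defendant infers type exactly: top litigator → strong-case (pays 296), standard lawyer → weak-case (pays 93).
  Strong-case: top litigator gives 296 − 60 = 236; standard lawyer gives 93 − 0 = 93. No deviation. ✓
  Weak-case: standard lawyer gives 93 − 0 = 93; top litigator gives 296 − 210 = 86. No deviation. ✓
Both hold — the strong-case type sends top litigator.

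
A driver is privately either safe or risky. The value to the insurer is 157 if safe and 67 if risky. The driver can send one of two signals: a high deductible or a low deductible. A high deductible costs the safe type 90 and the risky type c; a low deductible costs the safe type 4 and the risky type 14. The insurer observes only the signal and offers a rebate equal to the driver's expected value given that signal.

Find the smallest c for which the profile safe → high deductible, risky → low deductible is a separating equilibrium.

Under separation: high deductible → safe (pays 157); low deductible → risky (pays 67).
Safe: 157 − 90 = 67 ≥ 67 − 4 = 63. Holds regardless of c. ✓
Risky: 67 − 14 ≥ 157 − c, so c ≥ 157 − 53 = 104.

104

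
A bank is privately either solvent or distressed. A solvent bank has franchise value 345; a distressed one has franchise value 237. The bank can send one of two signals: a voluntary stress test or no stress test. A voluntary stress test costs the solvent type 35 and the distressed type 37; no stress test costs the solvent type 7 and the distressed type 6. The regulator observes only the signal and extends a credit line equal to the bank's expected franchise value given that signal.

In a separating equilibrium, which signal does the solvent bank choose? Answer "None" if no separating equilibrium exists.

Try solvent → stress test, distressed → no stress test:
  Under separation the regulator infers type exactly: stress test → solvent (pays 345), no stress test → distressed (pays 237).
  Solvent: stress test gives 345 − 35 = 310; no stress test gives 237 − 7 = 230. No deviation. ✓
  Distressed: no stress test gives 237 − 6 = 231; stress test gives 345 − 37 = 308. Would deviate. ✗
Try solvent → no stress test, distressed → stress test:
  Under separation the regulator infers type exactly: no stress test → solvent (pays 345), stress test → distressed (pays 237).
  Solvent: no stress test gives 345 − 7 = 338; stress test gives 237 − 35 = 202. No deviation. ✓
  Distressed: stress test gives 237 − 37 = 200; no stress test gives 345 − 6 = 339. Would deviate. ✗
Neither assignment is incentive-compatible.

None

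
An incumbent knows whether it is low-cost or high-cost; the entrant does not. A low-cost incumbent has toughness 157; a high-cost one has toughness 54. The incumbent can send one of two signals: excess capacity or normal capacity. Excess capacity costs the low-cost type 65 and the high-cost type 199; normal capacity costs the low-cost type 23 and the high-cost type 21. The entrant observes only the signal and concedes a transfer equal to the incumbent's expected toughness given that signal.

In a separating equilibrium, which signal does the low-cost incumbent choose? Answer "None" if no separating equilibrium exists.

excess capacity

Try low-cost → excess capacity, high-cost → normal capacity:
  If types separate, excess capacity earns payment 157 and normal capacity earns 54.
  Low-cost: excess capacity gives 157 − 65 = 92; normal capacity gives 54 − 23 = 31. No deviation. ✓
  High-cost: normal capacity gives 54 − 21 = 33; excess capacity gives 157 − 199 = -42. No deviation. ✓
Both hold — the low-cost type sends excess capacity.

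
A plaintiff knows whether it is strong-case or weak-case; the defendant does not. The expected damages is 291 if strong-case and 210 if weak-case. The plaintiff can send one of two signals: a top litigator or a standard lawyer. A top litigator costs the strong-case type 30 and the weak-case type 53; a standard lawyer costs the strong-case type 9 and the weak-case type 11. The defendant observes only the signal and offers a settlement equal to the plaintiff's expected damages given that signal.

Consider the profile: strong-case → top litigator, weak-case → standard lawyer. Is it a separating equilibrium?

No

Under separation the defendant infers type exactly: top litigator → strong-case (pays 291), standard lawyer → weak-case (pays 210).
Strong-case: top litigator gives 291 − 30 = 261; standard lawyer gives 210 − 9 = 201. No deviation. ✓
Weak-case: standard lawyer gives 210 − 11 = 199; top litigator gives 291 − 53 = 238. Would deviate. ✗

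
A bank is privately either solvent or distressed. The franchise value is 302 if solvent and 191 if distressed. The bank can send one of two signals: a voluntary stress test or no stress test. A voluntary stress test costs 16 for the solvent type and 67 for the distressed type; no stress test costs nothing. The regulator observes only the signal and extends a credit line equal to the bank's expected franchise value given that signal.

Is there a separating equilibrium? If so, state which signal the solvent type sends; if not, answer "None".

None

Try solvent → stress test, distressed → no stress test:
  Under separation the regulator infers type exactly: stress test → solvent (pays 302), no stress test → distressed (pays 191).
  Solvent: stress test gives 302 − 16 = 286; no stress test gives 191 − 0 = 191. No deviation. ✓
  Distressed: no stress test gives 191 − 0 = 191; stress test gives 302 − 67 = 235. Would deviate. ✗
Try solvent → no stress test, distressed → stress test:
  Under separation the regulator infers type exactly: no stress test → solvent (pays 302), stress test → distressed (pays 191).
  Solvent: no stress test gives 302 − 0 = 302; stress test gives 191 − 16 = 175. No deviation. ✓
  Distressed: stress test gives 191 − 67 = 124; no stress test gives 302 − 0 = 302. Would deviate. ✗
Neither assignment is incentive-compatible.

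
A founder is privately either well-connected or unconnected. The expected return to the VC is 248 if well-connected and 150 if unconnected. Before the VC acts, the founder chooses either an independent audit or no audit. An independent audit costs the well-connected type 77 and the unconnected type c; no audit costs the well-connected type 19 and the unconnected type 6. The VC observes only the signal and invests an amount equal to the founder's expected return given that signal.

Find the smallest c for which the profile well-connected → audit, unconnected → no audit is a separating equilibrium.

Under separation: audit → well-connected (pays 248); no audit → unconnected (pays 150).
Well-connected: 248 − 77 = 171 ≥ 150 − 19 = 131. Holds regardless of c. ✓
Unconnected: 150 − 6 ≥ 248 − c, so c ≥ 248 − 144 = 104.

104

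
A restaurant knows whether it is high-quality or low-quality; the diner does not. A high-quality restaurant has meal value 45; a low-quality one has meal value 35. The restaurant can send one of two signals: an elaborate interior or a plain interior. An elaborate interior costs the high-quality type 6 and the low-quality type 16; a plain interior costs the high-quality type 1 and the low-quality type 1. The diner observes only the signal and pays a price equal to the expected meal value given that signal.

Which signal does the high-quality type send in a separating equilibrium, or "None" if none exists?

Try high-quality → elaborate interior, low-quality → plain interior:
  Under separation the diner infers type exactly: elaborate interior → high-quality (pays 45), plain interior → low-quality (pays 35).
  High-quality: elaborate interior gives 45 − 6 = 39; plain interior gives 35 − 1 = 34. No deviation. ✓
  Low-quality: plain interior gives 35 − 1 = 34; elaborate interior gives 45 − 16 = 29. No deviation. ✓
Both hold — the high-quality type sends elaborate interior.

elaborate interior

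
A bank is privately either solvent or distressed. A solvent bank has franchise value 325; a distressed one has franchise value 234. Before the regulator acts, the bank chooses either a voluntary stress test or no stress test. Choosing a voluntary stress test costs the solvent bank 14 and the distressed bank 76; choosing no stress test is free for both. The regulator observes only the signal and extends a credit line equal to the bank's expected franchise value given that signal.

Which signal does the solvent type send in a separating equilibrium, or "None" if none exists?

Try solvent → stress test, distressed → no stress test:
  Under separation the regulator infers type exactly: stress test → solvent (pays 325), no stress test → distressed (pays 234).
  Solvent: stress test gives 325 − 14 = 311; no stress test gives 234 − 0 = 234. No deviation. ✓
  Distressed: no stress test gives 234 − 0 = 234; stress test gives 325 − 76 = 249. Would deviate. ✗
Try solvent → no stress test, distressed → stress test:
  Under separation the regulator infers type exactly: no stress test → solvent (pays 325), stress test → distressed (pays 234).
  Solvent: no stress test gives 325 − 0 = 325; stress test gives 234 − 14 = 220. No deviation. ✓
  Distressed: stress test gives 234 − 76 = 158; no stress test gives 325 − 0 = 325. Would deviate. ✗
Neither assignment is incentive-compatible.

None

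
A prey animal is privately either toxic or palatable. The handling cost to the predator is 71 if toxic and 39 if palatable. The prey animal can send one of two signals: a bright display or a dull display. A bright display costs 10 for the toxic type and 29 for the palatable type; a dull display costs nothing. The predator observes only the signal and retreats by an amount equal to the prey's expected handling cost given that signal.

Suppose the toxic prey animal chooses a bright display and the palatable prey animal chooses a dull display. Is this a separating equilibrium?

No

Under separation the predator infers type exactly: bright display → toxic (pays 71), dull display → palatable (pays 39).
Toxic: bright display gives 71 − 10 = 61; dull display gives 39 − 0 = 39. No deviation. ✓
Palatable: dull display gives 39 − 0 = 39; bright display gives 71 − 29 = 42. Would deviate. ✗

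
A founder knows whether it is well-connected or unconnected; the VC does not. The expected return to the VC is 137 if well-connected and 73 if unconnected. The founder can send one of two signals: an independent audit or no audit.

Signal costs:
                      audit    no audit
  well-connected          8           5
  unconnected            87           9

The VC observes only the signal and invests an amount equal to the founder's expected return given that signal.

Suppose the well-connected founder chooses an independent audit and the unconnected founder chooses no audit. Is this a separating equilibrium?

If types separate, audit earns payment 137 and no audit earns 73.
Well-connected: audit gives 137 − 8 = 129; no audit gives 73 − 5 = 68. No deviation. ✓
Unconnected: no audit gives 73 − 9 = 64; audit gives 137 − 87 = 50. No deviation. ✓
Both incentive constraints hold.

Yes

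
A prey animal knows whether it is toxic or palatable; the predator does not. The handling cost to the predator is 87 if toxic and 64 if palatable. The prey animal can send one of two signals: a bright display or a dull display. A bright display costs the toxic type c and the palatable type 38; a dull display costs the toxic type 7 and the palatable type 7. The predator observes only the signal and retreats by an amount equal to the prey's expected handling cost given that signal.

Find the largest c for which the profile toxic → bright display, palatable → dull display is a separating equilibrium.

Under separation: bright display → toxic (pays 87); dull display → palatable (pays 64).
Palatable: 64 − 7 = 57 ≥ 87 − 38 = 49. Holds regardless of c. ✓
Toxic: 87 − c ≥ 64 − 7, so c ≤ 87 − 57 = 30.

30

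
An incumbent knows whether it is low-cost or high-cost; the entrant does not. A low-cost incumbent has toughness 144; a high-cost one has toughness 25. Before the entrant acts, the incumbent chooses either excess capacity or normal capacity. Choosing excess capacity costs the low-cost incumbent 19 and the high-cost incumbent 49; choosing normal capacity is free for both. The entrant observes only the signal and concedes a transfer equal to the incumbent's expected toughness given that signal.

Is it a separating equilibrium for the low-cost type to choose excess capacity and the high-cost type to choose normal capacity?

No

Under separation the entrant infers type exactly: excess capacity → low-cost (pays 144), normal capacity → high-cost (pays 25).
Low-cost: excess capacity gives 144 − 19 = 125; normal capacity gives 25 − 0 = 25. No deviation. ✓
High-cost: normal capacity gives 25 − 0 = 25; excess capacity gives 144 − 49 = 95. Would deviate. ✗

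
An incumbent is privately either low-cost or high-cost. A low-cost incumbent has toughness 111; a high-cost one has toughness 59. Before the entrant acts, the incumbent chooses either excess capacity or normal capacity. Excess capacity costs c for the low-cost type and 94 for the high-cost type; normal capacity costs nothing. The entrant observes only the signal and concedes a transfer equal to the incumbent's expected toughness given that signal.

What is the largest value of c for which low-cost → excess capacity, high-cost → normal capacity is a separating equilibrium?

52

Under separation: excess capacity → low-cost (pays 111); normal capacity → high-cost (pays 59).
High-cost: 59 − 0 = 59 ≥ 111 − 94 = 17. Holds regardless of c. ✓
Low-cost: 111 − c ≥ 59 − 0, so c ≤ 111 − 59 = 52.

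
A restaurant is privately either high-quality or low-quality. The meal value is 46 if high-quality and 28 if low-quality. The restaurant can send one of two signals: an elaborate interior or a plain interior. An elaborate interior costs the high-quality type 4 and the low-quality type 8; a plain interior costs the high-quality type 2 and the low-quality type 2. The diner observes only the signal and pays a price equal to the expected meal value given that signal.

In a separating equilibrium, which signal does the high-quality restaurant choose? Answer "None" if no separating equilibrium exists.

None

Try high-quality → elaborate interior, low-quality → plain interior:
  If types separate, elaborate interior earns payment 46 and plain interior earns 28.
  High-quality: elaborate interior gives 46 − 4 = 42; plain interior gives 28 − 2 = 26. No deviation. ✓
  Low-quality: plain interior gives 28 − 2 = 26; elaborate interior gives 46 − 8 = 38. Would deviate. ✗
Try high-quality → plain interior, low-quality → elaborate interior:
  If types separate, plain interior earns payment 46 and elaborate interior earns 28.
  High-quality: plain interior gives 46 − 2 = 44; elaborate interior gives 28 − 4 = 24. No deviation. ✓
  Low-quality: elaborate interior gives 28 − 8 = 20; plain interior gives 46 − 2 = 44. Would deviate. ✗
Neither assignment is incentive-compatible.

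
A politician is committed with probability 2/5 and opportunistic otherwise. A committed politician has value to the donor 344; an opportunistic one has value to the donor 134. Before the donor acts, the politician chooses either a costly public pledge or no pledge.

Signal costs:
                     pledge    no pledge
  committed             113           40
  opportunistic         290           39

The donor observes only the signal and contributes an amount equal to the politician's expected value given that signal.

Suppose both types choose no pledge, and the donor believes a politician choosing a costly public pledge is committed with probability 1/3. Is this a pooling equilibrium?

At the pooled signal (no pledge) the donor holds the prior 2/5 and pays 2/5·344 + 3/5·134 = 218. Off-path (pledge) belief 1/3 gives 1/3·344 + 2/3·134 = 204.
Committed: no pledge gives 218 − 40 = 178; pledge gives 204 − 113 = 91. Stays. ✓
Opportunistic: no pledge gives 218 − 39 = 179; pledge gives 204 − 290 = -86. Stays. ✓

Yes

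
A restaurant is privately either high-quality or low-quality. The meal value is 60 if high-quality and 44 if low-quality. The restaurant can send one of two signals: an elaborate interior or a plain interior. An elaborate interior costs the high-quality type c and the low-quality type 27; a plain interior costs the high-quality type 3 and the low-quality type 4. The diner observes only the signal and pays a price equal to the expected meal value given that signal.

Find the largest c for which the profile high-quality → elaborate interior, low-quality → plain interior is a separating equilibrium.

Under separation: elaborate interior → high-quality (pays 60); plain interior → low-quality (pays 44).
Low-quality: 44 − 4 = 40 ≥ 60 − 27 = 33. Holds regardless of c. ✓
High-quality: 60 − c ≥ 44 − 3, so c ≤ 60 − 41 = 19.

19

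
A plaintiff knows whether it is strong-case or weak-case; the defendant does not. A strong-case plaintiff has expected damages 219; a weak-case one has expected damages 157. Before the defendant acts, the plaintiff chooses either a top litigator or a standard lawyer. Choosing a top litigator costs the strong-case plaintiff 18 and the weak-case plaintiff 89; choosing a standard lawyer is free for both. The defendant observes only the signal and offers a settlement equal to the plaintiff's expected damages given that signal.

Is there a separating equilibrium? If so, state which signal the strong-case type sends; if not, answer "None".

Try strong-case → top litigator, weak-case → standard lawyer:
  If types separate, top litigator earns payment 219 and standard lawyer earns 157.
  Strong-case: top litigator gives 219 − 18 = 201; standard lawyer gives 157 − 0 = 157. No deviation. ✓
  Weak-case: standard lawyer gives 157 − 0 = 157; top litigator gives 219 − 89 = 130. No deviation. ✓
Both hold — the strong-case type sends top litigator.

top litigator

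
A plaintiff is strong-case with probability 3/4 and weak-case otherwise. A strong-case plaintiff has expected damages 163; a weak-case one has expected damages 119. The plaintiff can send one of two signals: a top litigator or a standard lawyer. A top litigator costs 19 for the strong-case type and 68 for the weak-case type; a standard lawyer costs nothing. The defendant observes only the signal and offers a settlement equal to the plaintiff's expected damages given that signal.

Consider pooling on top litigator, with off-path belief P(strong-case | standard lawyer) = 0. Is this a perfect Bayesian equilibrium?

No

On the equilibrium path (top litigator) the defendant holds the prior 3/4 and pays 3/4·163 + 1/4·119 = 152. Off-path (standard lawyer) belief 0 gives 0·163 + 1·119 = 119.
Strong-case: top litigator gives 152 − 19 = 133; standard lawyer gives 119 − 0 = 119. Stays. ✓
Weak-case: top litigator gives 152 − 68 = 84; standard lawyer gives 119 − 0 = 119. Deviates. ✗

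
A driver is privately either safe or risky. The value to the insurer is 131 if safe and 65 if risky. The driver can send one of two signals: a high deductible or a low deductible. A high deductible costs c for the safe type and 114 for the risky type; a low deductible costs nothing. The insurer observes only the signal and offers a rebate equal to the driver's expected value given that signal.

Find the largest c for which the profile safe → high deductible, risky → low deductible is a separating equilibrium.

66

Under separation: high deductible → safe (pays 131); low deductible → risky (pays 65).
Risky: 65 − 0 = 65 ≥ 131 − 114 = 17. Holds regardless of c. ✓
Safe: 131 − c ≥ 65 − 0, so c ≤ 131 − 65 = 66.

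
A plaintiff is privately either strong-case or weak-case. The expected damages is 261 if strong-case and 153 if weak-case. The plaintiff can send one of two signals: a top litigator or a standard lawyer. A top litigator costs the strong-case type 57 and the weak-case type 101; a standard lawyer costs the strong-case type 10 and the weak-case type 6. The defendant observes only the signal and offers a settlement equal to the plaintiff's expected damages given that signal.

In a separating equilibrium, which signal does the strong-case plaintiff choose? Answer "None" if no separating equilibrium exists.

Try strong-case → top litigator, weak-case → standard lawyer:
  If types separate, top litigator earns payment 261 and standard lawyer earns 153.
  Strong-case: top litigator gives 261 − 57 = 204; standard lawyer gives 153 − 10 = 143. No deviation. ✓
  Weak-case: standard lawyer gives 153 − 6 = 147; top litigator gives 261 − 101 = 160. Would deviate. ✗
Try strong-case → standard lawyer, weak-case → top litigator:
  If types separate, standard lawyer earns payment 261 and top litigator earns 153.
  Strong-case: standard lawyer gives 261 − 10 = 251; top litigator gives 153 − 57 = 96. No deviation. ✓
  Weak-case: top litigator gives 153 − 101 = 52; standard lawyer gives 261 − 6 = 255. Would deviate. ✗
Neither assignment is incentive-compatible.

None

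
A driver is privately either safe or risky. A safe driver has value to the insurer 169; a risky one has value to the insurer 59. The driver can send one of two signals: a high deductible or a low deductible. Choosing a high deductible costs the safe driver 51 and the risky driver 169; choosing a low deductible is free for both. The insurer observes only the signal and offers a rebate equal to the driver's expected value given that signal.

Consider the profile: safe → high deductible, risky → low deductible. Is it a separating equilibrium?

If types separate, high deductible earns payment 169 and low deductible earns 59.
Safe: high deductible gives 169 − 51 = 118; low deductible gives 59 − 0 = 59. No deviation. ✓
Risky: low deductible gives 59 − 0 = 59; high deductible gives 169 − 169 = 0. No deviation. ✓
Both incentive constraints hold.

Yes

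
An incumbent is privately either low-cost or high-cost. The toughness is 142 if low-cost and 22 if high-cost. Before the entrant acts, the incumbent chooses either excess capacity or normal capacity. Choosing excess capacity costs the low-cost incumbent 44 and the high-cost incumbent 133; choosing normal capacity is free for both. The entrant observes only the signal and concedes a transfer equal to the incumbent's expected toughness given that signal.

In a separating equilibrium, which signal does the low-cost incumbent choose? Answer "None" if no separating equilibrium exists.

excess capacity

Try low-cost → excess capacity, high-cost → normal capacity:
  Under separation the entrant infers type exactly: excess capacity → low-cost (pays 142), normal capacity → high-cost (pays 22).
  Low-cost: excess capacity gives 142 − 44 = 98; normal capacity gives 22 − 0 = 22. No deviation. ✓
  High-cost: normal capacity gives 22 − 0 = 22; excess capacity gives 142 − 133 = 9. No deviation. ✓
Both hold — the low-cost type sends excess capacity.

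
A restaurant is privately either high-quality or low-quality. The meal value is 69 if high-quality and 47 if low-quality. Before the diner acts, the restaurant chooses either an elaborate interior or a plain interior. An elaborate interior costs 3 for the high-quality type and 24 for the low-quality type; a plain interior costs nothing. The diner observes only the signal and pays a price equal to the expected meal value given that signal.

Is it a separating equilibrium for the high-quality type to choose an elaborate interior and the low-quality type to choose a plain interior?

If types separate, elaborate interior earns payment 69 and plain interior earns 47.
High-quality: elaborate interior gives 69 − 3 = 66; plain interior gives 47 − 0 = 47. No deviation. ✓
Low-quality: plain interior gives 47 − 0 = 47; elaborate interior gives 69 − 24 = 45. No deviation. ✓
Both incentive constraints hold.

Yes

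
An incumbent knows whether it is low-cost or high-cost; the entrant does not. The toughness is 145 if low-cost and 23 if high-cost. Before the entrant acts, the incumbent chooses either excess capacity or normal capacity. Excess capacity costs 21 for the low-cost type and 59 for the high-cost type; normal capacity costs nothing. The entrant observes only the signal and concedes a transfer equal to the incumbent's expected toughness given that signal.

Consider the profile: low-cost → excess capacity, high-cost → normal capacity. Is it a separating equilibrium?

If types separate, excess capacity earns payment 145 and normal capacity earns 23.
Low-cost: excess capacity gives 145 − 21 = 124; normal capacity gives 23 − 0 = 23. No deviation. ✓
High-cost: normal capacity gives 23 − 0 = 23; excess capacity gives 145 − 59 = 86. Would deviate. ✗

No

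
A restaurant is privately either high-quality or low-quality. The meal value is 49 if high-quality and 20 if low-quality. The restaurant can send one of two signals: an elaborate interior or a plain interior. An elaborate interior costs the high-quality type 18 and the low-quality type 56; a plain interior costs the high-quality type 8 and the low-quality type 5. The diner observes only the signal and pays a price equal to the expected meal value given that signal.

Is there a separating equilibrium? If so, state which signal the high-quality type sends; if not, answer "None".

Try high-quality → elaborate interior, low-quality → plain interior:
  If types separate, elaborate interior earns payment 49 and plain interior earns 20.
  High-quality: elaborate interior gives 49 − 18 = 31; plain interior gives 20 − 8 = 12. No deviation. ✓
  Low-quality: plain interior gives 20 − 5 = 15; elaborate interior gives 49 − 56 = -7. No deviation. ✓
Both hold — the high-quality type sends elaborate interior.

elaborate interior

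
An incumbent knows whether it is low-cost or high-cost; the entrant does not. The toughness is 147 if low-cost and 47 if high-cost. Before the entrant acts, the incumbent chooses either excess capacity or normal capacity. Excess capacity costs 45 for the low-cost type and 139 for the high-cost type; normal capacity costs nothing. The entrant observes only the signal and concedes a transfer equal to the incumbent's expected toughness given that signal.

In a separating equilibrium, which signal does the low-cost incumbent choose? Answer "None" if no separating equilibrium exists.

Try low-cost → excess capacity, high-cost → normal capacity:
  If types separate, excess capacity earns payment 147 and normal capacity earns 47.
  Low-cost: excess capacity gives 147 − 45 = 102; normal capacity gives 47 − 0 = 47. No deviation. ✓
  High-cost: normal capacity gives 47 − 0 = 47; excess capacity gives 147 − 139 = 8. No deviation. ✓
Both hold — the low-cost type sends excess capacity.

excess capacity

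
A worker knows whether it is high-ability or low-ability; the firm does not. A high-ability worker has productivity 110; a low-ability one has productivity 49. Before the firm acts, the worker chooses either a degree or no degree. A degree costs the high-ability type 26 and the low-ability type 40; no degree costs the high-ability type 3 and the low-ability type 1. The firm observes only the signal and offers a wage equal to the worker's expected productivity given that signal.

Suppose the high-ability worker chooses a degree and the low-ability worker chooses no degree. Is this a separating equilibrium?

No

Under separation the firm infers type exactly: degree → high-ability (pays 110), no degree → low-ability (pays 49).
High-ability: degree gives 110 − 26 = 84; no degree gives 49 − 3 = 46. No deviation. ✓
Low-ability: no degree gives 49 − 1 = 48; degree gives 110 − 40 = 70. Would deviate. ✗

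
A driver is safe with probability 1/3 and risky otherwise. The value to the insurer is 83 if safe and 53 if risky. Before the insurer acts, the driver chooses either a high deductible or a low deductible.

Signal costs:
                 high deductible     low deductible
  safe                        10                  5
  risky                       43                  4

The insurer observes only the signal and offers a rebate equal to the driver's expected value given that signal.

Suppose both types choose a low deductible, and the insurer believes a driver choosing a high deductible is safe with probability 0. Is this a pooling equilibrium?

On the equilibrium path (low deductible) the insurer holds the prior 1/3 and pays 1/3·83 + 2/3·53 = 63. Off-path (high deductible) belief 0 gives 0·83 + 1·53 = 53.
Safe: low deductible gives 63 − 5 = 58; high deductible gives 53 − 10 = 43. Stays. ✓
Risky: low deductible gives 63 − 4 = 59; high deductible gives 53 − 43 = 10. Stays. ✓
Beliefs are Bayes-consistent on-path and both types best-respond.

Yes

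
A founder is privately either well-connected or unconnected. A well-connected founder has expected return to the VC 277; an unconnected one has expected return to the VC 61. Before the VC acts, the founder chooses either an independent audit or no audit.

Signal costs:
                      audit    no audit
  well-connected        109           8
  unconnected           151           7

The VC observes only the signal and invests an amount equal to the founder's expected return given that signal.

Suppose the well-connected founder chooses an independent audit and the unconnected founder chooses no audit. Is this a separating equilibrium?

Under separation the VC infers type exactly: audit → well-connected (pays 277), no audit → unconnected (pays 61).
Well-connected: audit gives 277 − 109 = 168; no audit gives 61 − 8 = 53. No deviation. ✓
Unconnected: no audit gives 61 − 7 = 54; audit gives 277 − 151 = 126. Would deviate. ✗

No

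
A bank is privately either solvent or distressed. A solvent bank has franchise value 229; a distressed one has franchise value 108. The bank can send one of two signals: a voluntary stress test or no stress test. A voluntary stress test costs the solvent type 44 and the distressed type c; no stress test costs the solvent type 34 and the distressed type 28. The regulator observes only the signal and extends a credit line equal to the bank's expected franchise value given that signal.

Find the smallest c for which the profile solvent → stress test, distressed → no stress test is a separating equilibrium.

149

Under separation: stress test → solvent (pays 229); no stress test → distressed (pays 108).
Solvent: 229 − 44 = 185 ≥ 108 − 34 = 74. Holds regardless of c. ✓
Distressed: 108 − 28 ≥ 229 − c, so c ≥ 229 − 80 = 149.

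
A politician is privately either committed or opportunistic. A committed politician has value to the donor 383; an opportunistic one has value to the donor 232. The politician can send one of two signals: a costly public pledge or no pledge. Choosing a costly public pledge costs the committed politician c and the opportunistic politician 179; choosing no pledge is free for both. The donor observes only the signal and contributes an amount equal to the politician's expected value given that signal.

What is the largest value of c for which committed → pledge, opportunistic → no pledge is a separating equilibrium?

Under separation: pledge → committed (pays 383); no pledge → opportunistic (pays 232).
Opportunistic: 232 − 0 = 232 ≥ 383 − 179 = 204. Holds regardless of c. ✓
Committed: 383 − c ≥ 232 − 0, so c ≤ 383 − 232 = 151.

151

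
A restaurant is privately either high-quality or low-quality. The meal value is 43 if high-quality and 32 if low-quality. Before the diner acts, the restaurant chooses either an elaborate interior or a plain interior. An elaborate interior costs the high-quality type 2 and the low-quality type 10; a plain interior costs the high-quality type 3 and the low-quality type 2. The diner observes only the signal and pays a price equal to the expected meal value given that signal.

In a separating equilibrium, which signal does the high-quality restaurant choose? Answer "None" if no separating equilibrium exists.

None

Try high-quality → elaborate interior, low-quality → plain interior:
  Under separation the diner infers type exactly: elaborate interior → high-quality (pays 43), plain interior → low-quality (pays 32).
  High-quality: elaborate interior gives 43 − 2 = 41; plain interior gives 32 − 3 = 29. No deviation. ✓
  Low-quality: plain interior gives 32 − 2 = 30; elaborate interior gives 43 − 10 = 33. Would deviate. ✗
Try high-quality → plain interior, low-quality → elaborate interior:
  Under separation the diner infers type exactly: plain interior → high-quality (pays 43), elaborate interior → low-quality (pays 32).
  High-quality: plain interior gives 43 − 3 = 40; elaborate interior gives 32 − 2 = 30. No deviation. ✓
  Low-quality: elaborate interior gives 32 − 10 = 22; plain interior gives 43 − 2 = 41. Would deviate. ✗
Neither assignment is incentive-compatible.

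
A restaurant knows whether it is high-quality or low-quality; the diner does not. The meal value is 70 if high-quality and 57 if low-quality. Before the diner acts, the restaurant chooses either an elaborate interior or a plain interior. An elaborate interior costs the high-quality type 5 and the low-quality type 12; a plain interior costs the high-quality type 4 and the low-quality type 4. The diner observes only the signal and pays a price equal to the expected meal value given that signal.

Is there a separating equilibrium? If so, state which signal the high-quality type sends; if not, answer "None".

Try high-quality → elaborate interior, low-quality → plain interior:
  Under separation the diner infers type exactly: elaborate interior → high-quality (pays 70), plain interior → low-quality (pays 57).
  High-quality: elaborate interior gives 70 − 5 = 65; plain interior gives 57 − 4 = 53. No deviation. ✓
  Low-quality: plain interior gives 57 − 4 = 53; elaborate interior gives 70 − 12 = 58. Would deviate. ✗
Try high-quality → plain interior, low-quality → elaborate interior:
  Under separation the diner infers type exactly: plain interior → high-quality (pays 70), elaborate interior → low-quality (pays 57).
  High-quality: plain interior gives 70 − 4 = 66; elaborate interior gives 57 − 5 = 52. No deviation. ✓
  Low-quality: elaborate interior gives 57 − 12 = 45; plain interior gives 70 − 4 = 66. Would deviate. ✗
Neither assignment is incentive-compatible.

None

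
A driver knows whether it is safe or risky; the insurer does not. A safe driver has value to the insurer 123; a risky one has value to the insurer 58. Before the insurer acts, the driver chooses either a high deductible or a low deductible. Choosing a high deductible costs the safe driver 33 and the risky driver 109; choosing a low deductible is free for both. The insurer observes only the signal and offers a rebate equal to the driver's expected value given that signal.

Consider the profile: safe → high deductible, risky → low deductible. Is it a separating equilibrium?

Under separation the insurer infers type exactly: high deductible → safe (pays 123), low deductible → risky (pays 58).
Safe: high deductible gives 123 − 33 = 90; low deductible gives 58 − 0 = 58. No deviation. ✓
Risky: low deductible gives 58 − 0 = 58; high deductible gives 123 − 109 = 14. No deviation. ✓
Both incentive constraints hold.

Yes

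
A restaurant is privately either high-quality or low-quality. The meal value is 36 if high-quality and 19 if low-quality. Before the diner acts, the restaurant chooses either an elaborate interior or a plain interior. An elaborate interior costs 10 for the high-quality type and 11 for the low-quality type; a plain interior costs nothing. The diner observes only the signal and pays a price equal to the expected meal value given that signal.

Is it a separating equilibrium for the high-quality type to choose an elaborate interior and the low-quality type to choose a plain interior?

If types separate, elaborate interior earns payment 36 and plain interior earns 19.
High-quality: elaborate interior gives 36 − 10 = 26; plain interior gives 19 − 0 = 19. No deviation. ✓
Low-quality: plain interior gives 19 − 0 = 19; elaborate interior gives 36 − 11 = 25. Would deviate. ✗

No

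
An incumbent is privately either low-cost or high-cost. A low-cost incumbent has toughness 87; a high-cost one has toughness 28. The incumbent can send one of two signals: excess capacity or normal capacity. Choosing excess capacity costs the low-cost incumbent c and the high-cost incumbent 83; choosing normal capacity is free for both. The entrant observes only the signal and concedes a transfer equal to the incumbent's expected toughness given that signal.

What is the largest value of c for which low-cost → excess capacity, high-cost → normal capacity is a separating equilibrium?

59

Under separation: excess capacity → low-cost (pays 87); normal capacity → high-cost (pays 28).
High-cost: 28 − 0 = 28 ≥ 87 − 83 = 4. Holds regardless of c. ✓
Low-cost: 87 − c ≥ 28 − 0, so c ≤ 87 − 28 = 59.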